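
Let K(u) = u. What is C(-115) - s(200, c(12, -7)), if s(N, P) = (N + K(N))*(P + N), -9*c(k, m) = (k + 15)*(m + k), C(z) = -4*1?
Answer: -74004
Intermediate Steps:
C(z) = -4
c(k, m) = -(15 + k)*(k + m)/9 (c(k, m) = -(k + 15)*(m + k)/9 = -(15 + k)*(k + m)/9)
s(N, P) = 2*N*(N + P) (s(N, P) = (N + N)*(P + N) = (2*N)*(N + P) = 2*N*(N + P))
C(-115) - s(200, c(12, -7)) = -4 - 2*200*(200 + (-5/3*12 - 5/3*(-7) - ⅑*12² - ⅑*12*(-7))) = -4 - 2*200*(200 + (-20 + 35/3 - ⅑*144 + 28/3)) = -4 - 2*200*(200 + (-20 + 35/3 - 16 + 28/3)) = -4 - 2*200*(200 - 15) = -4 - 2*200*185 = -4 - 1*74000 = -4 - 74000 = -74004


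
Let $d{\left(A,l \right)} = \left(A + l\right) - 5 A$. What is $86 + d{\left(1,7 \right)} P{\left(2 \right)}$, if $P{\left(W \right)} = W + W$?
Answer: $98$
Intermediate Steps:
$P{\left(W \right)} = 2 W$
$d{\left(A,l \right)} = l - 4 A$
$86 + d{\left(1,7 \right)} P{\left(2 \right)} = 86 + \left(7 - 4\right) 2 \cdot 2 = 86 + \left(7 - 4\right) 4 = 86 + 3 \cdot 4 = 86 + 12 = 98$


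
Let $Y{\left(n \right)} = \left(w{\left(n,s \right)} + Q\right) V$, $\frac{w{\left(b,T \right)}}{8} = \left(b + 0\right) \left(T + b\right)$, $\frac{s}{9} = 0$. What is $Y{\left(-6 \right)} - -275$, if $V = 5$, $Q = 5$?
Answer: $1740$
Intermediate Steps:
$s = 0$ ($s = 9 \cdot 0 = 0$)
$w{\left(b,T \right)} = 8 b \left(T + b\right)$ ($w{\left(b,T \right)} = 8 \left(b + 0\right) \left(T + b\right) = 8 b \left(T + b\right)$)
$Y{\left(n \right)} = 25 + 40 n^{2}$ ($Y{\left(n \right)} = \left(8 n \left(0 + n\right) + 5\right) 5 = \left(8 n n + 5\right) 5 = \left(8 n^{2} + 5\right) 5 = \left(5 + 8 n^{2}\right) 5 = 25 + 40 n^{2}$)
$Y{\left(-6 \right)} - -275 = \left(25 + 40 \left(-6\right)^{2}\right) - -275 = \left(25 + 40 \cdot 36\right) + 275 = \left(25 + 1440\right) + 275 = 1465 + 275 = 1740$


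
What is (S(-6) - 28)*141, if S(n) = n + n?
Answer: -5640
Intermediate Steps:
S(n) = 2*n
(S(-6) - 28)*141 = (2*(-6) - 28)*141 = (-12 - 28)*141 = -40*141 = -5640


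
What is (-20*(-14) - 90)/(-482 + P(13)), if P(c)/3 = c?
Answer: -190/443 ≈ -0.42889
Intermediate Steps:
P(c) = 3*c
(-20*(-14) - 90)/(-482 + P(13)) = (-20*(-14) - 90)/(-482 + 3*13) = (280 - 90)/(-482 + 39) = 190/(-443) = 190*(-1/443) = -190/443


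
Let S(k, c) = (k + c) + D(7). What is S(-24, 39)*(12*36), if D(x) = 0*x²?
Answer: 6480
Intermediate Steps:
D(x) = 0
S(k, c) = c + k (S(k, c) = (k + c) + 0 = (c + k) + 0 = c + k)
S(-24, 39)*(12*36) = (39 - 24)*(12*36) = 15*432 = 6480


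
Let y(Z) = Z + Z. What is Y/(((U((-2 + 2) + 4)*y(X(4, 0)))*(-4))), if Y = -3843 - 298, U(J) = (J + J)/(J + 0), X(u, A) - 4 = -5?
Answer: -4141/16 ≈ -258.81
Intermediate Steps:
X(u, A) = -1 (X(u, A) = 4 - 5 = -1)
y(Z) = 2*Z
U(J) = 2 (U(J) = (2*J)/J = 2)
Y = -4141
Y/(((U((-2 + 2) + 4)*y(X(4, 0)))*(-4))) = -4141/((2*(2*(-1)))*(-4)) = -4141/((2*(-2))*(-4)) = -4141/((-4*(-4))) = -4141/16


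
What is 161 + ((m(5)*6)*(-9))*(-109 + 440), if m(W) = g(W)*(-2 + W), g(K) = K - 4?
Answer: -53461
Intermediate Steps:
g(K) = -4 + K
m(W) = (-4 + W)*(-2 + W)
161 + ((m(5)*6)*(-9))*(-109 + 440) = 161 + ((((-4 + 5)*(-2 + 5))*6)*(-9))*(-109 + 440) = 161 + (((1*3)*6)*(-9))*331 = 161 + ((3*6)*(-9))*331 = 161 + (18*(-9))*331 = 161 - 162*331 = 161 - 53622 = -53461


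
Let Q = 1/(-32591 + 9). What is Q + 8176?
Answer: 266390431/32582 ≈ 8176.0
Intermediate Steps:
Q = -1/32582 (Q = 1/(-32582) = -1/32582 ≈ -3.0692e-5)
Q + 8176 = -1/32582 + 8176 = 266390431/32582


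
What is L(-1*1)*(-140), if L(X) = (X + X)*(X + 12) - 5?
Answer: 3780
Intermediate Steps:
L(X) = -5 + 2*X*(12 + X) (L(X) = (2*X)*(12 + X) - 5 = 2*X*(12 + X) - 5 = -5 + 2*X*(12 + X))
L(-1*1)*(-140) = (-5 + 2*(-1*1)**2 + 24*(-1*1))*(-140) = (-5 + 2*(-1)**2 + 24*(-1))*(-140) = (-5 + 2*1 - 24)*(-140) = (-5 + 2 - 24)*(-140) = -27*(-140) = 3780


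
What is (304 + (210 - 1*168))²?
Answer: 119716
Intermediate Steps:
(304 + (210 - 1*168))² = (304 + (210 - 168))² = (304 + 42)² = 346² = 119716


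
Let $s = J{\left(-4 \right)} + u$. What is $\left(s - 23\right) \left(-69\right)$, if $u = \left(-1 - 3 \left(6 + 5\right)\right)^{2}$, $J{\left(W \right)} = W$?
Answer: $-77901$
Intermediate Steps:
$u = 1156$ ($u = \left(-1 - 33\right)^{2} = \left(-34\right)^{2} = 1156$)
$s = 1152$ ($s = -4 + 1156 = 1152$)
$\left(s - 23\right) \left(-69\right) = \left(1152 - 23\right) \left(-69\right) = 1129 \left(-69\right) = -77901$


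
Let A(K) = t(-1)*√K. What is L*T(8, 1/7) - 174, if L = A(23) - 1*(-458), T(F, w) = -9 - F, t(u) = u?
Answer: -7960 + 17*√23 ≈ -7878.5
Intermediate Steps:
A(K) = -√K
L = 458 - √23 (L = -√23 - 1*(-458) = -√23 + 458 = 458 - √23 ≈ 453.20)
L*T(8, 1/7) - 174 = (458 - √23)*(-9 - 1*8) - 174 = (458 - √23)*(-9 - 8) - 174 = (458 - √23)*(-17) - 174 = (-7786 + 17*√23) - 174 = -7960 + 17*√23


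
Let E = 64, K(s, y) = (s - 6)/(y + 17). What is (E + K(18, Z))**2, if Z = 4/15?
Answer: 280763536/67081 ≈ 4185.4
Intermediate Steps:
Z = 4/15 (Z = 4*(1/15) = 4/15 ≈ 0.26667)
K(s, y) = (-6 + s)/(17 + y)
(E + K(18, Z))**2 = (64 + (-6 + 18)/(17 + 4/15))**2 = (64 + 12/(259/15))**2 = (64 + (15/259)*12)**2 = (64 + 180/259)**2 = (16756/259)**2 = 280763536/67081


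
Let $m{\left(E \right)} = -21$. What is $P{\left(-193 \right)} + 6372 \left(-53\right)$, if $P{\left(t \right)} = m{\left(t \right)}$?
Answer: $-337737$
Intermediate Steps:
$P{\left(t \right)} = -21$
$P{\left(-193 \right)} + 6372 \left(-53\right) = -21 + 6372 \left(-53\right) = -21 - 337716 = -337737$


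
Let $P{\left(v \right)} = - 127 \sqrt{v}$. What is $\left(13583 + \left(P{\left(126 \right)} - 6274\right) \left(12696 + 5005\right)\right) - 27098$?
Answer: $-111069589 - 6744081 \sqrt{14} \approx -1.363 \cdot 10^{8}$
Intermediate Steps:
$\left(13583 + \left(P{\left(126 \right)} - 6274\right) \left(12696 + 5005\right)\right) - 27098 = \left(13583 + \left(- 127 \sqrt{126} - 6274\right) \left(12696 + 5005\right)\right) - 27098 = \left(13583 + \left(- 127 \cdot 3 \sqrt{14} - 6274\right) 17701\right) - 27098 = \left(13583 + \left(- 381 \sqrt{14} - 6274\right) 17701\right) - 27098 = \left(13583 + \left(-6274 - 381 \sqrt{14}\right) 17701\right) - 27098 = \left(13583 - \left(111056074 + 6744081 \sqrt{14}\right)\right) - 27098 = \left(-111042491 - 6744081 \sqrt{14}\right) - 27098 = -111069589 - 6744081 \sqrt{14}$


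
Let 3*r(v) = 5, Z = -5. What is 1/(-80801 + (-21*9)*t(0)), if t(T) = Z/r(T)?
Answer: -1/80234 ≈ -1.2464e-5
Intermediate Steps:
r(v) = 5/3 (r(v) = (⅓)*5 = 5/3)
t(T) = -3 (t(T) = -5/5/3 = -5*⅗ = -3)
1/(-80801 + (-21*9)*t(0)) = 1/(-80801 - 21*9*(-3)) = 1/(-80801 - 189*(-3)) = 1/(-80801 + 567) = 1/(-80234) = -1/80234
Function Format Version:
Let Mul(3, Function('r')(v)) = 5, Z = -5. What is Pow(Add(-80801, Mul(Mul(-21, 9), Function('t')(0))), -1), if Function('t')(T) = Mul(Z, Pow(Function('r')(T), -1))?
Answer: Rational(-1, 80234) ≈ -1.2464e-5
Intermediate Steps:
Function('r')(v) = Rational(5, 3) (Function('r')(v) = Mul(Rational(1, 3), 5) = Rational(5, 3))
Function('t')(T) = -3 (Function('t')(T) = Mul(-5, Pow(Rational(5, 3), -1)) = Mul(-5, Rational(3, 5)) = -3)
Pow(Add(-80801, Mul(Mul(-21, 9), Function('t')(0))), -1) = Pow(Add(-80801, Mul(Mul(-21, 9), -3)), -1) = Pow(Add(-80801, Mul(-189, -3)), -1) = Pow(Add(-80801, 567), -1) = Pow(-80234, -1) = Rational(-1, 80234)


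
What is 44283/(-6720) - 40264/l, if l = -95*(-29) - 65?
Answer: -2597969/120512 ≈ -21.558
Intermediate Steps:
l = 2690 (l = 2755 - 65 = 2690)
44283/(-6720) - 40264/l = 44283/(-6720) - 40264/2690 = 44283*(-1/6720) - 40264*1/2690 = -14761/2240 - 20132/1345 = -2597969/120512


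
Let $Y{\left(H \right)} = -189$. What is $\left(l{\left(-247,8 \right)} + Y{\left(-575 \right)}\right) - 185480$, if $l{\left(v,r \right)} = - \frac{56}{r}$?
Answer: $-185676$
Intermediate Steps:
$\left(l{\left(-247,8 \right)} + Y{\left(-575 \right)}\right) - 185480 = \left(- \frac{56}{8} - 189\right) - 185480 = \left(\left(-56\right) \frac{1}{8} - 189\right) - 185480 = \left(-7 - 189\right) - 185480 = -196 - 185480 = -185676$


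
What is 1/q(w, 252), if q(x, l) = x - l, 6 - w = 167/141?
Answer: -141/34853 ≈ -0.0040456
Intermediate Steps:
w = 679/141 (w = 6 - 167/141 = 679/141 ≈ 4.8156)
1/q(w, 252) = 1/(679/141 - 1*252) = 1/(679/141 - 252) = 1/(-34853/141) = -141/34853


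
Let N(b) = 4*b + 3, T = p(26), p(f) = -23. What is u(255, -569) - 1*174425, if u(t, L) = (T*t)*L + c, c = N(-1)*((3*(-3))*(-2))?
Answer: 3162742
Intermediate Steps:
T = -23
N(b) = 3 + 4*b
c = -18 (c = (3 + 4*(-1))*((3*(-3))*(-2)) = (3 - 4)*(-9*(-2)) = -1*18 = -18)
u(t, L) = -18 - 23*L*t (u(t, L) = (-23*t)*L - 18 = -23*L*t - 18 = -18 - 23*L*t)
u(255, -569) - 1*174425 = (-18 - 23*(-569)*255) - 1*174425 = (-18 + 3337185) - 174425 = 3337167 - 174425 = 3162742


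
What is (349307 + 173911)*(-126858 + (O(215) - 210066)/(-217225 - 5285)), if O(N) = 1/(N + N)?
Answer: -1058434636703964263/15946550 ≈ -6.6374e+10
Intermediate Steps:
O(N) = 1/(2*N)
(349307 + 173911)*(-126858 + (O(215) - 210066)/(-217225 - 5285)) = (349307 + 173911)*(-126858 + ((½)/215 - 210066)/(-217225 - 5285)) = 523218*(-126858 + ((½)*(1/215) - 210066)/(-222510)) = 523218*(-126858 + (1/430 - 210066)*(-1/222510)) = 523218*(-126858 - 90328379/430*(-1/222510)) = 523218*(-126858 + 90328379/95679300) = 523218*(-12137594311021/95679300) = -1058434636703964263/15946550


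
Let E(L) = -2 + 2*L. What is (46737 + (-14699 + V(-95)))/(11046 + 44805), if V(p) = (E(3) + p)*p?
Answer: 13561/18617 ≈ 0.72842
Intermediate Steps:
V(p) = p*(4 + p) (V(p) = ((-2 + 2*3) + p)*p = ((-2 + 6) + p)*p = (4 + p)*p = p*(4 + p))
(46737 + (-14699 + V(-95)))/(11046 + 44805) = (46737 + (-14699 - 95*(4 - 95)))/(11046 + 44805) = (46737 + (-14699 - 95*(-91)))/55851 = (46737 + (-14699 + 8645))*(1/55851) = (46737 - 6054)*(1/55851) = 40683*(1/55851) = 13561/18617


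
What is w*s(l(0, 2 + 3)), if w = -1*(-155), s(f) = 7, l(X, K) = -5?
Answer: 1085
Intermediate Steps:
w = 155
w*s(l(0, 2 + 3)) = 155*7 = 1085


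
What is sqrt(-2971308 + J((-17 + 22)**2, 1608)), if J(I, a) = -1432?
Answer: 2*I*sqrt(743185) ≈ 1724.2*I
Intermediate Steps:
sqrt(-2971308 + J((-17 + 22)**2, 1608)) = sqrt(-2971308 - 1432) = sqrt(-2972740) = 2*I*sqrt(743185)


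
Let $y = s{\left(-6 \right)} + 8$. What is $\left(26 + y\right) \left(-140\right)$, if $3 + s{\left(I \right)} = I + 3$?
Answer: $-3920$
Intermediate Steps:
$s{\left(I \right)} = I$ ($s{\left(I \right)} = -3 + \left(I + 3\right) = -3 + \left(3 + I\right) = I$)
$y = 2$ ($y = -6 + 8 = 2$)
$\left(26 + y\right) \left(-140\right) = \left(26 + 2\right) \left(-140\right) = 28 \left(-140\right) = -3920$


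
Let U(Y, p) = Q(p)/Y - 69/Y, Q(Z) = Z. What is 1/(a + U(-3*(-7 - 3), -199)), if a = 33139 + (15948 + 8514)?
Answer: 15/863881 ≈ 1.7363e-5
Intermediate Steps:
U(Y, p) = -69/Y + p/Y (U(Y, p) = p/Y - 69/Y = -69/Y + p/Y)
a = 57601 (a = 33139 + 24462 = 57601)
1/(a + U(-3*(-7 - 3), -199)) = 1/(57601 + (-69 - 199)/((-3*(-7 - 3)))) = 1/(57601 - 268/(-3*(-10))) = 1/(57601 - 268/30) = 1/(57601 + (1/30)*(-268)) = 1/(57601 - 134/15) = 1/(863881/15) = 15/863881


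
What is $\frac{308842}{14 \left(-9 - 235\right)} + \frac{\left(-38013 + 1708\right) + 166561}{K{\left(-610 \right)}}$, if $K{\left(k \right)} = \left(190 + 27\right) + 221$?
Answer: $\frac{77420425}{374052} \approx 206.98$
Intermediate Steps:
$K{\left(k \right)} = 438$ ($K{\left(k \right)} = 217 + 221 = 438$)
$\frac{308842}{14 \left(-9 - 235\right)} + \frac{\left(-38013 + 1708\right) + 166561}{K{\left(-610 \right)}} = \frac{308842}{14 \left(-9 - 235\right)} + \frac{\left(-38013 + 1708\right) + 166561}{438} = \frac{308842}{14 \left(-244\right)} + \left(-36305 + 166561\right) \frac{1}{438} = \frac{308842}{-3416} + 130256 \cdot \frac{1}{438} = 308842 \left(- \frac{1}{3416}\right) + \frac{65128}{219} = - \frac{154421}{1708} + \frac{65128}{219} = \frac{77420425}{374052}$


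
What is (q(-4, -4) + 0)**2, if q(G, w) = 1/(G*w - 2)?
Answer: 1/196 ≈ 0.0051020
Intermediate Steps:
q(G, w) = 1/(-2 + G*w)
(q(-4, -4) + 0)**2 = (1/(-2 - 4*(-4)) + 0)**2 = (1/(-2 + 16) + 0)**2 = (1/14 + 0)**2 = (1/14)**2 = 1/196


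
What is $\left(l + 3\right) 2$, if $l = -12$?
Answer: $-18$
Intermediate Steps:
$\left(l + 3\right) 2 = \left(-12 + 3\right) 2 = \left(-9\right) 2 = -18$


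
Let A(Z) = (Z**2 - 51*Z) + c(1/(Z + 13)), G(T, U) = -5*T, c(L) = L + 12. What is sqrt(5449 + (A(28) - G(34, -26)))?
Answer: 2*sqrt(2095797)/41 ≈ 70.619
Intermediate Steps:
c(L) = 12 + L
A(Z) = 12 + Z**2 + 1/(13 + Z) - 51*Z (A(Z) = (Z**2 - 51*Z) + (12 + 1/(Z + 13)) = (Z**2 - 51*Z) + (12 + 1/(13 + Z)) = 12 + Z**2 + 1/(13 + Z) - 51*Z)
sqrt(5449 + (A(28) - G(34, -26))) = sqrt(5449 + ((1 + (13 + 28)*(12 + 28**2 - 51*28))/(13 + 28) - (-5)*34)) = sqrt(5449 + ((1 + 41*(12 + 784 - 1428))/41 - 1*(-170))) = sqrt(5449 + ((1 + 41*(-632))/41 + 170)) = sqrt(5449 + ((1 - 25912)/41 + 170)) = sqrt(5449 + ((1/41)*(-25911) + 170)) = sqrt(5449 + (-25911/41 + 170)) = sqrt(5449 - 18941/41) = sqrt(204468/41) = 2*sqrt(2095797)/41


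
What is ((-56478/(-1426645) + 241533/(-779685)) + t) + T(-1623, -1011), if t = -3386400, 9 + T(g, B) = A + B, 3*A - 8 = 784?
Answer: -251176539308089137/74155580455 ≈ -3.3872e+6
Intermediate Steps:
A = 264 (A = 8/3 + (1/3)*784 = 8/3 + 784/3 = 264)
T(g, B) = 255 + B (T(g, B) = -9 + (264 + B) = 255 + B)
((-56478/(-1426645) + 241533/(-779685)) + t) + T(-1623, -1011) = ((-56478/(-1426645) + 241533/(-779685)) - 3386400) + (255 - 1011) = ((-56478*(-1/1426645) + 241533*(-1/779685)) - 3386400) - 756 = ((56478/1426645 - 80511/259895) - 3386400) - 756 = (-20036453157/74155580455 - 3386400) - 756 = -251120477689265157/74155580455 - 756 = -251176539308089137/74155580455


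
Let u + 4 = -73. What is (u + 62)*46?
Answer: -690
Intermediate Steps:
u = -77 (u = -4 - 73 = -77)
(u + 62)*46 = (-77 + 62)*46 = -15*46 = -690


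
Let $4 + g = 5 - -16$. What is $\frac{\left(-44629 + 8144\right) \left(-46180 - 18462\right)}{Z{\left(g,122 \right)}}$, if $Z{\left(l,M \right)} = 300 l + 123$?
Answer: $\frac{2358463370}{5223} \approx 4.5155 \cdot 10^{5}$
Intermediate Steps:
$g = 17$ ($g = -4 + \left(5 - -16\right) = -4 + \left(5 + 16\right) = -4 + 21 = 17$)
$Z{\left(l,M \right)} = 123 + 300 l$
$\frac{\left(-44629 + 8144\right) \left(-46180 - 18462\right)}{Z{\left(g,122 \right)}} = \frac{\left(-44629 + 8144\right) \left(-46180 - 18462\right)}{123 + 300 \cdot 17} = \frac{\left(-36485\right) \left(-64642\right)}{123 + 5100} = \frac{2358463370}{5223}$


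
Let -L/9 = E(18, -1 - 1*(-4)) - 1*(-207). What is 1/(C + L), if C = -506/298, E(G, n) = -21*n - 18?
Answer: -149/169219 ≈ -0.00088052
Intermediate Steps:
E(G, n) = -18 - 21*n
C = -253/149 (C = -506*1/298 = -253/149 ≈ -1.6980)
L = -1134 (L = -9*((-18 - 21*(-1 - 1*(-4))) - 1*(-207)) = -9*((-18 - 21*(-1 + 4)) + 207) = -9*((-18 - 21*3) + 207) = -9*((-18 - 63) + 207) = -9*(-81 + 207) = -9*126 = -1134)
1/(C + L) = 1/(-253/149 - 1134) = 1/(-169219/149) = -149/169219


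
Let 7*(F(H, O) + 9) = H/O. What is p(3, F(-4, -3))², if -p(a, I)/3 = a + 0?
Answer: 81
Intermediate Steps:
F(H, O) = -9 + H/(7*O) (F(H, O) = -9 + (H/O)/7 = -9 + H/(7*O))
p(a, I) = -3*a (p(a, I) = -3*(a + 0) = -3*a)
p(3, F(-4, -3))² = (-3*3)² = (-9)² = 81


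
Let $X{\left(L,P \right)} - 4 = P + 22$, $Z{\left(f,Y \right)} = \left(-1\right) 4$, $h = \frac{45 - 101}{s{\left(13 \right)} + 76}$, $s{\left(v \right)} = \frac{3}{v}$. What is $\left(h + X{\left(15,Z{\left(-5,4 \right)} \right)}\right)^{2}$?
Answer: $\frac{444113476}{982081} \approx 452.22$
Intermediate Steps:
$h = - \frac{728}{991}$ ($h = \frac{45 - 101}{\frac{3}{13} + 76} = - \frac{56}{3 \cdot \frac{1}{13} + 76} = - \frac{56}{\frac{3}{13} + 76} = - \frac{56}{\frac{991}{13}} = \left(-56\right) \frac{13}{991} = - \frac{728}{991} \approx -0.73461$)
$Z{\left(f,Y \right)} = -4$
$X{\left(L,P \right)} = 26 + P$ ($X{\left(L,P \right)} = 4 + \left(P + 22\right) = 4 + \left(22 + P\right) = 26 + P$)
$\left(h + X{\left(15,Z{\left(-5,4 \right)} \right)}\right)^{2} = \left(- \frac{728}{991} + \left(26 - 4\right)\right)^{2} = \left(- \frac{728}{991} + 22\right)^{2} = \left(\frac{21074}{991}\right)^{2} = \frac{444113476}{982081}$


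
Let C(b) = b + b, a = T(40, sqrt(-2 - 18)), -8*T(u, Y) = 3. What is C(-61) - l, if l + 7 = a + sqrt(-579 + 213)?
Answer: -917/8 - I*sqrt(366) ≈ -114.63 - 19.131*I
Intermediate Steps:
T(u, Y) = -3/8 (T(u, Y) = -1/8*3 = -3/8)
a = -3/8 ≈ -0.37500
C(b) = 2*b
l = -59/8 + I*sqrt(366) (l = -7 + (-3/8 + sqrt(-579 + 213)) = -7 + (-3/8 + sqrt(-366)) = -7 + (-3/8 + I*sqrt(366)) = -59/8 + I*sqrt(366) ≈ -7.375 + 19.131*I)
C(-61) - l = 2*(-61) - (-59/8 + I*sqrt(366)) = -122 + (59/8 - I*sqrt(366)) = -917/8 - I*sqrt(366)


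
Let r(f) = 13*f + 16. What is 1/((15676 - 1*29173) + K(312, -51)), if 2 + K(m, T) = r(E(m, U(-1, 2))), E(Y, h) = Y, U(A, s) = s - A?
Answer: -1/9427 ≈ -0.00010608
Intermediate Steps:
r(f) = 16 + 13*f
K(m, T) = 14 + 13*m (K(m, T) = -2 + (16 + 13*m) = 14 + 13*m)
1/((15676 - 1*29173) + K(312, -51)) = 1/((15676 - 1*29173) + (14 + 13*312)) = 1/((15676 - 29173) + (14 + 4056)) = 1/(-13497 + 4070) = 1/(-9427) = -1/9427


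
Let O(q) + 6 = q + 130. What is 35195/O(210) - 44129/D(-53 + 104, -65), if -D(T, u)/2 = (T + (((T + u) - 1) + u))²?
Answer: 18484269/140447 ≈ 131.61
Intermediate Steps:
O(q) = 124 + q (O(q) = -6 + (q + 130) = -6 + (130 + q) = 124 + q)
D(T, u) = -2*(-1 + 2*T + 2*u)² (D(T, u) = -2*(T + (((T + u) - 1) + u))² = -2*(T + ((-1 + T + u) + u))² = -2*(T + (-1 + T + 2*u))² = -2*(-1 + 2*T + 2*u)²)
35195/O(210) - 44129/D(-53 + 104, -65) = 35195/(124 + 210) - 44129*(-1/(2*(-1 + 2*(-53 + 104) + 2*(-65))²)) = 35195/334 - 44129*(-1/(2*(-1 + 2*51 - 130)²)) = 35195*(1/334) - 44129*(-1/(2*(-1 + 102 - 130)²)) = 35195/334 - 44129/((-2*(-29)²)) = 35195/334 - 44129/((-2*841)) = 35195/334 - 44129/(-1682) = 35195/334 - 44129*(-1/1682) = 35195/334 + 44129/1682 = 18484269/140447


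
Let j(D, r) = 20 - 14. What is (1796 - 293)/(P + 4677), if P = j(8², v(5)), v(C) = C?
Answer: 501/1561 ≈ 0.32095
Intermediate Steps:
j(D, r) = 6
P = 6
(1796 - 293)/(P + 4677) = (1796 - 293)/(6 + 4677) = 1503/4683 = 1503*(1/4683) = 501/1561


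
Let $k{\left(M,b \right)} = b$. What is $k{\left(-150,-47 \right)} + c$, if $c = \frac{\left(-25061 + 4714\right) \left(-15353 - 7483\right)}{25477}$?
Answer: $\frac{463446673}{25477} \approx 18191.0$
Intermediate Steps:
$c = \frac{464644092}{25477}$ ($c = \left(-20347\right) \left(-22836\right) \frac{1}{25477} = 464644092 \cdot \frac{1}{25477} = \frac{464644092}{25477} \approx 18238.0$)
$k{\left(-150,-47 \right)} + c = -47 + \frac{464644092}{25477} = \frac{463446673}{25477}$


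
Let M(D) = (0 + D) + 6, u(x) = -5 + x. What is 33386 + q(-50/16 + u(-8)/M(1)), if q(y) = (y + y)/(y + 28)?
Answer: 43033996/1289 ≈ 33386.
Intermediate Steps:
M(D) = 6 + D (M(D) = D + 6 = 6 + D)
q(y) = 2*y/(28 + y) (q(y) = (2*y)/(28 + y) = 2*y/(28 + y))
33386 + q(-50/16 + u(-8)/M(1)) = 33386 + 2*(-50/16 + (-5 - 8)/(6 + 1))/(28 + (-50/16 + (-5 - 8)/(6 + 1))) = 33386 + 2*(-50*1/16 - 13/7)/(28 + (-50*1/16 - 13/7)) = 33386 + 2*(-25/8 - 13*⅐)/(28 + (-25/8 - 13*⅐)) = 33386 + 2*(-25/8 - 13/7)/(28 + (-25/8 - 13/7)) = 33386 + 2*(-279/56)/(28 - 279/56) = 33386 + 2*(-279/56)/(1289/56) = 33386 + 2*(-279/56)*(56/1289) = 33386 - 558/1289 = 43033996/1289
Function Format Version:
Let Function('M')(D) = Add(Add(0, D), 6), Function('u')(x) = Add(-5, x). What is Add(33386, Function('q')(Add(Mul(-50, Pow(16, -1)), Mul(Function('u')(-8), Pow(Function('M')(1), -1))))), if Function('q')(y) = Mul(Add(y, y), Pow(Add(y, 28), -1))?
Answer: Rational(43033996, 1289) ≈ 33386.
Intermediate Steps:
Function('M')(D) = Add(6, D) (Function('M')(D) = Add(D, 6) = Add(6, D))
Function('q')(y) = Mul(2, y, Pow(Add(28, y), -1)) (Function('q')(y) = Mul(Mul(2, y), Pow(Add(28, y), -1)) = Mul(2, y, Pow(Add(28, y), -1)))
Add(33386, Function('q')(Add(Mul(-50, Pow(16, -1)), Mul(Function('u')(-8), Pow(Function('M')(1), -1))))) = Add(33386, Mul(2, Add(Mul(-50, Pow(16, -1)), Mul(Add(-5, -8), Pow(Add(6, 1), -1))), Pow(Add(28, Add(Mul(-50, Pow(16, -1)), Mul(Add(-5, -8), Pow(Add(6, 1), -1)))), -1))) = Add(33386, Mul(2, Add(Mul(-50, Rational(1, 16)), Mul(-13, Pow(7, -1))), Pow(Add(28, Add(Mul(-50, Rational(1, 16)), Mul(-13, Pow(7, -1)))), -1))) = Add(33386, Mul(2, Add(Rational(-25, 8), Mul(-13, Rational(1, 7))), Pow(Add(28, Add(Rational(-25, 8), Mul(-13, Rational(1, 7)))), -1))) = Add(33386, Mul(2, Add(Rational(-25, 8), Rational(-13, 7)), Pow(Add(28, Add(Rational(-25, 8), Rational(-13, 7))), -1))) = Add(33386, Mul(2, Rational(-279, 56), Pow(Add(28, Rational(-279, 56)), -1))) = Add(33386, Mul(2, Rational(-279, 56), Pow(Rational(1289, 56), -1))) = Add(33386, Mul(2, Rational(-279, 56), Rational(56, 1289))) = Add(33386, Rational(-558, 1289)) = Rational(43033996, 1289)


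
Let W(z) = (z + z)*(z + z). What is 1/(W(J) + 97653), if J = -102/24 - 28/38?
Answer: 1444/141154573 ≈ 1.0230e-5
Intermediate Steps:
J = -379/76 (J = -102*1/24 - 28*1/38 = -17/4 - 14/19 = -379/76 ≈ -4.9868)
W(z) = 4*z² (W(z) = (2*z)*(2*z) = 4*z²)
1/(W(J) + 97653) = 1/(4*(-379/76)² + 97653) = 1/(4*(143641/5776) + 97653) = 1/(143641/1444 + 97653) = 1/(141154573/1444) = 1444/141154573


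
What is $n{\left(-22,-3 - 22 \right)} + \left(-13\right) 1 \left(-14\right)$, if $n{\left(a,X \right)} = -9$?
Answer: $173$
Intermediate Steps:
$n{\left(-22,-3 - 22 \right)} + \left(-13\right) 1 \left(-14\right) = -9 + \left(-13\right) 1 \left(-14\right) = -9 - -182 = -9 + 182 = 173$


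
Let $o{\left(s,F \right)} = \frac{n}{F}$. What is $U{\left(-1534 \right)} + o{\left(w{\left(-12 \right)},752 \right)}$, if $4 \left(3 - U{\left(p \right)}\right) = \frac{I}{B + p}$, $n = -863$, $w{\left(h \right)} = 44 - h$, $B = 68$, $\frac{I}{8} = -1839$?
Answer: $- \frac{361859}{551216} \approx -0.65647$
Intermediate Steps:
$I = -14712$ ($I = 8 \left(-1839\right) = -14712$)
$o{\left(s,F \right)} = - \frac{863}{F}$
$U{\left(p \right)} = 3 + \frac{3678}{68 + p}$ ($U{\left(p \right)} = 3 - \frac{\left(-14712\right) \frac{1}{68 + p}}{4} = 3 + \frac{3678}{68 + p}$)
$U{\left(-1534 \right)} + o{\left(w{\left(-12 \right)},752 \right)} = \frac{3 \left(1294 - 1534\right)}{68 - 1534} - \frac{863}{752} = 3 \frac{1}{-1466} \left(-240\right) - \frac{863}{752} = 3 \left(- \frac{1}{1466}\right) \left(-240\right) - \frac{863}{752} = \frac{360}{733} - \frac{863}{752} = - \frac{361859}{551216}$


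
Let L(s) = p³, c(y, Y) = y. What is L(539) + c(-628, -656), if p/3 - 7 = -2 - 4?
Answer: -601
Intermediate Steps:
p = 3 (p = 21 + 3*(-2 - 4) = 21 + 3*(-6) = 21 - 18 = 3)
L(s) = 27 (L(s) = 3³ = 27)
L(539) + c(-628, -656) = 27 - 628 = -601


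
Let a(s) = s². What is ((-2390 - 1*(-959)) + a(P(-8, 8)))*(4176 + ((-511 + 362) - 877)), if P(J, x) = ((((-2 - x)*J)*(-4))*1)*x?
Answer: 20639332350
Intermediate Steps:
P(J, x) = -4*J*x*(-2 - x) (P(J, x) = (((J*(-2 - x))*(-4))*1)*x = (-4*J*(-2 - x)*1)*x = (-4*J*(-2 - x))*x = -4*J*x*(-2 - x))
((-2390 - 1*(-959)) + a(P(-8, 8)))*(4176 + ((-511 + 362) - 877)) = ((-2390 - 1*(-959)) + (4*(-8)*8*(2 + 8))²)*(4176 + ((-511 + 362) - 877)) = ((-2390 + 959) + (4*(-8)*8*10)²)*(4176 + (-149 - 877)) = (-1431 + (-2560)²)*(4176 - 1026) = (-1431 + 6553600)*3150 = 6552169*3150 = 20639332350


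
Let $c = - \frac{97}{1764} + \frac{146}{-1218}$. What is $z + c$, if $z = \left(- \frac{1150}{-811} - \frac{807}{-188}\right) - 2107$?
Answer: $- \frac{1024418272594}{487478313} \approx -2101.5$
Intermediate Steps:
$c = - \frac{8945}{51156}$ ($c = \left(-97\right) \frac{1}{1764} + 146 \left(- \frac{1}{1218}\right) = - \frac{97}{1764} - \frac{73}{609} = - \frac{8945}{51156} \approx -0.17486$)
$z = - \frac{320379399}{152468}$ ($z = \left(\left(-1150\right) \left(- \frac{1}{811}\right) - - \frac{807}{188}\right) - 2107 = \left(\frac{1150}{811} + \frac{807}{188}\right) - 2107 = \frac{870677}{152468} - 2107 = - \frac{320379399}{152468} \approx -2101.3$)
$z + c = - \frac{320379399}{152468} - \frac{8945}{51156} = - \frac{1024418272594}{487478313}$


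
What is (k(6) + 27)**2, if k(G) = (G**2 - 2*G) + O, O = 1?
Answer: 2704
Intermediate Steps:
k(G) = 1 + G**2 - 2*G (k(G) = (G**2 - 2*G) + 1 = 1 + G**2 - 2*G)
(k(6) + 27)**2 = ((1 + 6**2 - 2*6) + 27)**2 = ((1 + 36 - 12) + 27)**2 = (25 + 27)**2 = 52**2 = 2704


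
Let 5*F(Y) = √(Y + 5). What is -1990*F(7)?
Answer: -796*√3 ≈ -1378.7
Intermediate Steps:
F(Y) = √(5 + Y)/5 (F(Y) = √(Y + 5)/5 = √(5 + Y)/5)
-1990*F(7) = -398*√(5 + 7) = -398*√12 = -398*2*√3 = -796*√3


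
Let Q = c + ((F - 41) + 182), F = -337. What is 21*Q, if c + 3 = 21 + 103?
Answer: -1575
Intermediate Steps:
c = 121 (c = -3 + (21 + 103) = -3 + 124 = 121)
Q = -75 (Q = 121 + ((-337 - 41) + 182) = 121 + (-378 + 182) = 121 - 196 = -75)
21*Q = 21*(-75) = -1575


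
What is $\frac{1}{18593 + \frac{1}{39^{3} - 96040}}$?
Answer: $\frac{36721}{682753552} \approx 5.3784 \cdot 10^{-5}$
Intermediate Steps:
$\frac{1}{18593 + \frac{1}{39^{3} - 96040}} = \frac{1}{18593 + \frac{1}{59319 - 96040}} = \frac{1}{18593 + \frac{1}{-36721}} = \frac{1}{18593 - \frac{1}{36721}} = \frac{1}{\frac{682753552}{36721}} = \frac{36721}{682753552}$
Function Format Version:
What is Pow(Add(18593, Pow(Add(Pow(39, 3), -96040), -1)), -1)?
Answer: Rational(36721, 682753552) ≈ 5.3784e-5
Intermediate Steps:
Pow(Add(18593, Pow(Add(Pow(39, 3), -96040), -1)), -1) = Pow(Add(18593, Pow(Add(59319, -96040), -1)), -1) = Pow(Add(18593, Pow(-36721, -1)), -1) = Pow(Add(18593, Rational(-1, 36721)), -1) = Pow(Rational(682753552, 36721), -1) = Rational(36721, 682753552)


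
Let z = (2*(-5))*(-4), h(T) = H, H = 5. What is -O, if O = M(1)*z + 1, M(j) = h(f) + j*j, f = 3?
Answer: -241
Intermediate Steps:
h(T) = 5
z = 40 (z = -10*(-4) = 40)
M(j) = 5 + j**2 (M(j) = 5 + j*j = 5 + j**2)
O = 241 (O = (5 + 1**2)*40 + 1 = (5 + 1)*40 + 1 = 6*40 + 1 = 240 + 1 = 241)
-O = -1*241 = -241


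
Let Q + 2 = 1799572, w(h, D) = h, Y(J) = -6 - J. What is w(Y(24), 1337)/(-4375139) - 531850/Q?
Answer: -232686369005/787336889023 ≈ -0.29554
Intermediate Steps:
Q = 1799570 (Q = -2 + 1799572 = 1799570)
w(Y(24), 1337)/(-4375139) - 531850/Q = (-6 - 1*24)/(-4375139) - 531850/1799570 = (-6 - 24)*(-1/4375139) - 531850*1/1799570 = -30*(-1/4375139) - 53185/179957 = 30/4375139 - 53185/179957 = -232686369005/787336889023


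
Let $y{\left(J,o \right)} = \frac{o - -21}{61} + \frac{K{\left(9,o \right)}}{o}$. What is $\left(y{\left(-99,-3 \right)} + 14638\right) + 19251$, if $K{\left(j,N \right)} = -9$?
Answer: $\frac{2067430}{61} \approx 33892.0$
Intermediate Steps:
$y{\left(J,o \right)} = \frac{21}{61} - \frac{9}{o} + \frac{o}{61}$ ($y{\left(J,o \right)} = \frac{o - -21}{61} - \frac{9}{o} = \left(o + 21\right) \frac{1}{61} - \frac{9}{o} = \left(21 + o\right) \frac{1}{61} - \frac{9}{o} = \left(\frac{21}{61} + \frac{o}{61}\right) - \frac{9}{o} = \frac{21}{61} - \frac{9}{o} + \frac{o}{61}$)
$\left(y{\left(-99,-3 \right)} + 14638\right) + 19251 = \left(\frac{-549 - 3 \left(21 - 3\right)}{61 \left(-3\right)} + 14638\right) + 19251 = \left(\frac{1}{61} \left(- \frac{1}{3}\right) \left(-549 - 54\right) + 14638\right) + 19251 = \left(\frac{1}{61} \left(- \frac{1}{3}\right) \left(-603\right) + 14638\right) + 19251 = \left(\frac{201}{61} + 14638\right) + 19251 = \frac{893119}{61} + 19251 = \frac{2067430}{61}$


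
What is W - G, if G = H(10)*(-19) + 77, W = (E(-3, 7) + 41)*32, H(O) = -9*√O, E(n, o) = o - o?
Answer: 1235 - 171*√10 ≈ 694.25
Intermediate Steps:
E(n, o) = 0
W = 1312 (W = (0 + 41)*32 = 41*32 = 1312)
G = 77 + 171*√10 (G = -9*√10*(-19) + 77 = 171*√10 + 77 = 77 + 171*√10 ≈ 617.75)
W - G = 1312 - (77 + 171*√10) = 1312 + (-77 - 171*√10) = 1235 - 171*√10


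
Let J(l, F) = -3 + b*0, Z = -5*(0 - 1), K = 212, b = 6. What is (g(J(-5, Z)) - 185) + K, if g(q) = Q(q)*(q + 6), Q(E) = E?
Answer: 18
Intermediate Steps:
Z = 5 (Z = -5*(-1) = 5)
J(l, F) = -3 (J(l, F) = -3 + 6*0 = -3 + 0 = -3)
g(q) = q*(6 + q) (g(q) = q*(q + 6) = q*(6 + q))
(g(J(-5, Z)) - 185) + K = (-3*(6 - 3) - 185) + 212 = (-3*3 - 185) + 212 = (-9 - 185) + 212 = -194 + 212 = 18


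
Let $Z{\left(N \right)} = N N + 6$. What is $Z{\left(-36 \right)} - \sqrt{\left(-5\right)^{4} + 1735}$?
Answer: $1302 - 2 \sqrt{590} \approx 1253.4$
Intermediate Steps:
$Z{\left(N \right)} = 6 + N^{2}$ ($Z{\left(N \right)} = N^{2} + 6 = 6 + N^{2}$)
$Z{\left(-36 \right)} - \sqrt{\left(-5\right)^{4} + 1735} = \left(6 + \left(-36\right)^{2}\right) - \sqrt{\left(-5\right)^{4} + 1735} = \left(6 + 1296\right) - \sqrt{625 + 1735} = 1302 - \sqrt{2360} = 1302 - 2 \sqrt{590}$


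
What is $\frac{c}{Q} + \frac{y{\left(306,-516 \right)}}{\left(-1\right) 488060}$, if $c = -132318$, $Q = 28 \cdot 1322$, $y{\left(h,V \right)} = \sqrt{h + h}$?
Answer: $- \frac{66159}{18508} - \frac{3 \sqrt{17}}{244030} \approx -3.5747$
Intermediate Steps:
$y{\left(h,V \right)} = \sqrt{2} \sqrt{h}$ ($y{\left(h,V \right)} = \sqrt{2 h} = \sqrt{2} \sqrt{h}$)
$Q = 37016$
$\frac{c}{Q} + \frac{y{\left(306,-516 \right)}}{\left(-1\right) 488060} = - \frac{132318}{37016} + \frac{\sqrt{2} \sqrt{306}}{\left(-1\right) 488060} = \left(-132318\right) \frac{1}{37016} + \frac{\sqrt{2} \cdot 3 \sqrt{34}}{-488060} = - \frac{66159}{18508} + 6 \sqrt{17} \left(- \frac{1}{488060}\right) = - \frac{66159}{18508} - \frac{3 \sqrt{17}}{244030}$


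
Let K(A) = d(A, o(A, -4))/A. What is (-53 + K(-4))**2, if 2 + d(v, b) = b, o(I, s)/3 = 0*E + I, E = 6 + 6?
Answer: 9801/4 ≈ 2450.3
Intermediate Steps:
E = 12
o(I, s) = 3*I (o(I, s) = 3*(0*12 + I) = 3*(0 + I) = 3*I)
d(v, b) = -2 + b
K(A) = (-2 + 3*A)/A
(-53 + K(-4))**2 = (-53 + (3 - 2/(-4)))**2 = (-53 + (3 - 2*(-1/4)))**2 = (-53 + (3 + 1/2))**2 = (-53 + 7/2)**2 = (-99/2)**2 = 9801/4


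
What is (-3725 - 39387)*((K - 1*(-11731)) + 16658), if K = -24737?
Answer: -157445024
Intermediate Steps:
(-3725 - 39387)*((K - 1*(-11731)) + 16658) = (-3725 - 39387)*((-24737 - 1*(-11731)) + 16658) = -43112*((-24737 + 11731) + 16658) = -43112*(-13006 + 16658) = -43112*3652 = -157445024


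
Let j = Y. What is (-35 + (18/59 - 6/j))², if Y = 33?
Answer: 512343225/421201 ≈ 1216.4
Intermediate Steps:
j = 33
(-35 + (18/59 - 6/j))² = (-35 + (18/59 - 6/33))² = (-35 + (18*(1/59) - 6*1/33))² = (-35 + (18/59 - 2/11))² = (-35 + 80/649)² = (-22635/649)² = 512343225/421201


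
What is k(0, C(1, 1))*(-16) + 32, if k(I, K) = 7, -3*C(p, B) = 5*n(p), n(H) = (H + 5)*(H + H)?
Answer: -80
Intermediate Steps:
n(H) = 2*H*(5 + H) (n(H) = (5 + H)*(2*H) = 2*H*(5 + H))
C(p, B) = -10*p*(5 + p)/3 (C(p, B) = -5*2*p*(5 + p)/3 = -10*p*(5 + p)/3)
k(0, C(1, 1))*(-16) + 32 = 7*(-16) + 32 = -112 + 32 = -80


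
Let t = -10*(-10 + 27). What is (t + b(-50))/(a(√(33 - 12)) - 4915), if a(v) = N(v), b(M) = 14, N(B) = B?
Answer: 191685/6039301 + 39*√21/6039301 ≈ 0.031769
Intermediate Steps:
a(v) = v
t = -170 (t = -10*17 = -170)
(t + b(-50))/(a(√(33 - 12)) - 4915) = (-170 + 14)/(√(33 - 12) - 4915) = -156/(√21 - 4915) = -156/(-4915 + √21)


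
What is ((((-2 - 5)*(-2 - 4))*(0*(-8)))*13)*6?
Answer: 0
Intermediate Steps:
((((-2 - 5)*(-2 - 4))*(0*(-8)))*13)*6 = ((-7*(-6)*0)*13)*6 = ((42*0)*13)*6 = (0*13)*6 = 0*6 = 0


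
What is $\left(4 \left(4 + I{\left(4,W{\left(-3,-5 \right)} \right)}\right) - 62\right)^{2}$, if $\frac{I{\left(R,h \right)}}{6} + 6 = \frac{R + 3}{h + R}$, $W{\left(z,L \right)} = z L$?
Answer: $\frac{11847364}{361} \approx 32818.0$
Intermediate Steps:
$W{\left(z,L \right)} = L z$
$I{\left(R,h \right)} = -36 + \frac{6 \left(3 + R\right)}{R + h}$ ($I{\left(R,h \right)} = -36 + 6 \frac{R + 3}{h + R} = -36 + 6 \frac{3 + R}{R + h} = -36 + \frac{6 \left(3 + R\right)}{R + h}$)
$\left(4 \left(4 + I{\left(4,W{\left(-3,-5 \right)} \right)}\right) - 62\right)^{2} = \left(4 \left(4 + \frac{6 \left(3 - 6 \left(\left(-5\right) \left(-3\right)\right) - 20\right)}{4 - -15}\right) - 62\right)^{2} = \left(4 \left(4 + \frac{6 \left(3 - 90 - 20\right)}{4 + 15}\right) - 62\right)^{2} = \left(4 \left(4 + \frac{6 \left(3 - 90 - 20\right)}{19}\right) - 62\right)^{2} = \left(4 \left(4 + 6 \cdot \frac{1}{19} \left(-107\right)\right) - 62\right)^{2} = \left(4 \left(4 - \frac{642}{19}\right) - 62\right)^{2} = \left(4 \left(- \frac{566}{19}\right) - 62\right)^{2} = \left(- \frac{2264}{19} - 62\right)^{2} = \left(- \frac{3442}{19}\right)^{2} = \frac{11847364}{361}$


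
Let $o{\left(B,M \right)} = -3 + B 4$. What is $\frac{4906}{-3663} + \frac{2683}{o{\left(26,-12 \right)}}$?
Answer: $\frac{848393}{33633} \approx 25.225$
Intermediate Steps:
$o{\left(B,M \right)} = -3 + 4 B$
$\frac{4906}{-3663} + \frac{2683}{o{\left(26,-12 \right)}} = \frac{4906}{-3663} + \frac{2683}{-3 + 4 \cdot 26} = 4906 \left(- \frac{1}{3663}\right) + \frac{2683}{-3 + 104} = - \frac{446}{333} + \frac{2683}{101} = \frac{848393}{33633}$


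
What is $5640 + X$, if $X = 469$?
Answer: $6109$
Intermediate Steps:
$5640 + X = 5640 + 469 = 6109$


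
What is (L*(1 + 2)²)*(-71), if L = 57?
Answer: -36423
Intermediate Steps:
(L*(1 + 2)²)*(-71) = (57*(1 + 2)²)*(-71) = (57*3²)*(-71) = (57*9)*(-71) = 513*(-71) = -36423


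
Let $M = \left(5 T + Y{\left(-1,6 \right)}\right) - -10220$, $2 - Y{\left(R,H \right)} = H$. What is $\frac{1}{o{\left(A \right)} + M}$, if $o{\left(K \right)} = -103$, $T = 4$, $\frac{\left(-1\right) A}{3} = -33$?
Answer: $\frac{1}{10133} \approx 9.8687 \cdot 10^{-5}$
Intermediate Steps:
$A = 99$ ($A = \left(-3\right) \left(-33\right) = 99$)
$Y{\left(R,H \right)} = 2 - H$
$M = 10236$ ($M = \left(5 \cdot 4 + \left(2 - 6\right)\right) - -10220 = \left(20 + \left(2 - 6\right)\right) + 10220 = \left(20 - 4\right) + 10220 = 16 + 10220 = 10236$)
$\frac{1}{o{\left(A \right)} + M} = \frac{1}{-103 + 10236} = \frac{1}{10133}$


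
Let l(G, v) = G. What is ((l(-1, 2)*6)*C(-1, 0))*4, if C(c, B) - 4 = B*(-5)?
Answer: -96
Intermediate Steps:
C(c, B) = 4 - 5*B (C(c, B) = 4 + B*(-5) = 4 - 5*B)
((l(-1, 2)*6)*C(-1, 0))*4 = ((-1*6)*(4 - 5*0))*4 = -6*(4 + 0)*4 = -6*4*4 = -24*4 = -96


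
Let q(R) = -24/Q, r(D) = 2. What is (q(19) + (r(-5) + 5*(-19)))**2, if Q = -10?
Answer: 205209/25 ≈ 8208.4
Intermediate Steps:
q(R) = 12/5 (q(R) = -24/(-10) = -24*(-1/10) = 12/5)
(q(19) + (r(-5) + 5*(-19)))**2 = (12/5 + (2 + 5*(-19)))**2 = (12/5 + (2 - 95))**2 = (12/5 - 93)**2 = (-453/5)**2 = 205209/25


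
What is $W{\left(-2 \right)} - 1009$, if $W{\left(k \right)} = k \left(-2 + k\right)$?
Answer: $-1001$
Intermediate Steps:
$W{\left(-2 \right)} - 1009 = - 2 \left(-2 - 2\right) - 1009 = \left(-2\right) \left(-4\right) - 1009 = 8 - 1009 = -1001$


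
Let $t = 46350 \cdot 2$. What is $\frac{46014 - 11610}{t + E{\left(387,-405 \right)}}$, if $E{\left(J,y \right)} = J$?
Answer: $\frac{11468}{31029} \approx 0.36959$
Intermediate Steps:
$t = 92700$
$\frac{46014 - 11610}{t + E{\left(387,-405 \right)}} = \frac{46014 - 11610}{92700 + 387} = \frac{34404}{93087} = 34404 \cdot \frac{1}{93087} = \frac{11468}{31029}$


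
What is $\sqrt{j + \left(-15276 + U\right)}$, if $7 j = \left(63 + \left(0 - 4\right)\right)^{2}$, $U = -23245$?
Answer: $\frac{9 i \sqrt{23002}}{7} \approx 195.0 i$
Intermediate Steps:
$j = \frac{3481}{7}$ ($j = \frac{\left(63 + \left(0 - 4\right)\right)^{2}}{7} = \frac{\left(63 - 4\right)^{2}}{7} = \frac{59^{2}}{7} = \frac{1}{7} \cdot 3481 = \frac{3481}{7} \approx 497.29$)
$\sqrt{j + \left(-15276 + U\right)} = \sqrt{\frac{3481}{7} - 38521} = \sqrt{- \frac{266166}{7}} = \frac{9 i \sqrt{23002}}{7}$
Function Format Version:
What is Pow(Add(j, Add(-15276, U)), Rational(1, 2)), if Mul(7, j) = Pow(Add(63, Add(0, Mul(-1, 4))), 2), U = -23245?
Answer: Mul(Rational(9, 7), I, Pow(23002, Rational(1, 2))) ≈ Mul(195.00, I)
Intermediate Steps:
j = Rational(3481, 7) (j = Mul(Rational(1, 7), Pow(Add(63, Add(0, Mul(-1, 4))), 2)) = Mul(Rational(1, 7), Pow(Add(63, Add(0, -4)), 2)) = Mul(Rational(1, 7), Pow(Add(63, -4), 2)) = Mul(Rational(1, 7), Pow(59, 2)) = Mul(Rational(1, 7), 3481) = Rational(3481, 7) ≈ 497.29)
Pow(Add(j, Add(-15276, U)), Rational(1, 2)) = Pow(Add(Rational(3481, 7), Add(-15276, -23245)), Rational(1, 2)) = Pow(Add(Rational(3481, 7), -38521), Rational(1, 2)) = Pow(Rational(-266166, 7), Rational(1, 2)) = Mul(Rational(9, 7), I, Pow(23002, Rational(1, 2)))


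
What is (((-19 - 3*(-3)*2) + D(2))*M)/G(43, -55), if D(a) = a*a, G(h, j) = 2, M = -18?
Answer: -27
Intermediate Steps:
D(a) = a²
(((-19 - 3*(-3)*2) + D(2))*M)/G(43, -55) = (((-19 - 3*(-3)*2) + 2²)*(-18))/2 = (((-19 + 9*2) + 4)*(-18))*(½) = (((-19 + 18) + 4)*(-18))*(½) = ((-1 + 4)*(-18))*(½) = (3*(-18))*(½) = -54*½ = -27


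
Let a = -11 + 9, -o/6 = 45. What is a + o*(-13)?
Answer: 3508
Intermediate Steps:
o = -270 (o = -6*45 = -270)
a = -2
a + o*(-13) = -2 - 270*(-13) = -2 + 3510 = 3508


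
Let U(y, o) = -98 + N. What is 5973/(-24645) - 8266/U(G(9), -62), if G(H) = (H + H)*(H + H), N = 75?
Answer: 67859397/188945 ≈ 359.15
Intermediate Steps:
G(H) = 4*H**2 (G(H) = (2*H)*(2*H) = 4*H**2)
U(y, o) = -23 (U(y, o) = -98 + 75 = -23)
5973/(-24645) - 8266/U(G(9), -62) = 5973/(-24645) - 8266/(-23) = 5973*(-1/24645) - 8266*(-1/23) = -1991/8215 + 8266/23 = 67859397/188945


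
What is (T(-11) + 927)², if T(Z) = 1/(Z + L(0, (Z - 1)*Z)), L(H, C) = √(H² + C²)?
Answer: 12581660224/14641 ≈ 8.5934e+5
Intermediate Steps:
L(H, C) = √(C² + H²)
T(Z) = 1/(Z + √(Z²*(-1 + Z)²)) (T(Z) = 1/(Z + √(((Z - 1)*Z)² + 0²)) = 1/(Z + √(((-1 + Z)*Z)² + 0)) = 1/(Z + √((Z*(-1 + Z))² + 0)) = 1/(Z + √(Z²*(-1 + Z)² + 0)) = 1/(Z + √(Z²*(-1 + Z)²)))
(T(-11) + 927)² = (1/(-11 + √((-11)²*(-1 - 11)²)) + 927)² = (1/(-11 + √(121*(-12)²)) + 927)² = (1/(-11 + √(121*144)) + 927)² = (1/(-11 + √17424) + 927)² = (1/(-11 + 132) + 927)² = (1/121 + 927)² = (112168/121)² = 12581660224/14641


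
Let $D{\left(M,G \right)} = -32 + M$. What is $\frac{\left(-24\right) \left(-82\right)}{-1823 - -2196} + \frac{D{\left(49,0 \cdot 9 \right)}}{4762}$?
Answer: $\frac{9377957}{1776226} \approx 5.2797$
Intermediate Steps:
$\frac{\left(-24\right) \left(-82\right)}{-1823 - -2196} + \frac{D{\left(49,0 \cdot 9 \right)}}{4762} = \frac{\left(-24\right) \left(-82\right)}{-1823 - -2196} + \frac{-32 + 49}{4762} = \frac{1968}{-1823 + 2196} + 17 \cdot \frac{1}{4762} = \frac{1968}{373} + \frac{17}{4762} = \frac{9377957}{1776226}$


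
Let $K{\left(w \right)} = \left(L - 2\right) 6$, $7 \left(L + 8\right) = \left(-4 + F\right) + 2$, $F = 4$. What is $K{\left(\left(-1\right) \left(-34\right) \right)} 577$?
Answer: $- \frac{235416}{7} \approx -33631.0$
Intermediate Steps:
$L = - \frac{54}{7}$ ($L = -8 + \frac{\left(-4 + 4\right) + 2}{7} = -8 + \frac{0 + 2}{7} = -8 + \frac{1}{7} \cdot 2 = -8 + \frac{2}{7} = - \frac{54}{7} \approx -7.7143$)
$K{\left(w \right)} = - \frac{408}{7}$ ($K{\left(w \right)} = \left(- \frac{54}{7} - 2\right) 6 = \left(- \frac{68}{7}\right) 6 = - \frac{408}{7}$)
$K{\left(\left(-1\right) \left(-34\right) \right)} 577 = \left(- \frac{408}{7}\right) 577 = - \frac{235416}{7}$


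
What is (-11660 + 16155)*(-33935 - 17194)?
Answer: -229824855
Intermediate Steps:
(-11660 + 16155)*(-33935 - 17194) = 4495*(-51129) = -229824855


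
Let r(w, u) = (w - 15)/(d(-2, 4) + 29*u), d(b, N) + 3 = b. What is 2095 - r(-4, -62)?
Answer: 3777266/1803 ≈ 2095.0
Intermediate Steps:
d(b, N) = -3 + b
r(w, u) = (-15 + w)/(-5 + 29*u) (r(w, u) = (w - 15)/((-3 - 2) + 29*u) = (-15 + w)/(-5 + 29*u))
2095 - r(-4, -62) = 2095 - (-15 - 4)/(-5 + 29*(-62)) = 2095 - (-19)/(-5 - 1798) = 2095 - (-19)/(-1803) = 2095 - (-1)*(-19)/1803 = 2095 - 1*19/1803 = 2095 - 19/1803 = 3777266/1803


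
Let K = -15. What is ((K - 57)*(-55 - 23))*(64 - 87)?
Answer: -129168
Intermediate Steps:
((K - 57)*(-55 - 23))*(64 - 87) = ((-15 - 57)*(-55 - 23))*(64 - 87) = -72*(-78)*(-23) = 5616*(-23) = -129168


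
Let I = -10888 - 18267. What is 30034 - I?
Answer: 59189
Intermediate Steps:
I = -29155
30034 - I = 30034 - 1*(-29155) = 30034 + 29155 = 59189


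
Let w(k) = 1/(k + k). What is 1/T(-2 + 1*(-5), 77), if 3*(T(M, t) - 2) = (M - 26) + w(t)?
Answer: -462/4157 ≈ -0.11114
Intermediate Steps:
w(k) = 1/(2*k)
T(M, t) = -20/3 + M/3 + 1/(6*t) (T(M, t) = 2 + ((M - 26) + 1/(2*t))/3 = 2 + ((-26 + M) + 1/(2*t))/3 = 2 + (-26 + M + 1/(2*t))/3 = 2 + (-26/3 + M/3 + 1/(6*t)) = -20/3 + M/3 + 1/(6*t))
1/T(-2 + 1*(-5), 77) = 1/((1/6)*(1 + 2*77*(-20 + (-2 + 1*(-5))))/77) = 1/((1/6)*(1/77)*(1 + 2*77*(-20 + (-2 - 5)))) = 1/((1/6)*(1/77)*(1 + 2*77*(-20 - 7))) = 1/((1/6)*(1/77)*(1 + 2*77*(-27))) = 1/((1/6)*(1/77)*(1 - 4158)) = 1/((1/6)*(1/77)*(-4157)) = 1/(-4157/462) = -462/4157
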